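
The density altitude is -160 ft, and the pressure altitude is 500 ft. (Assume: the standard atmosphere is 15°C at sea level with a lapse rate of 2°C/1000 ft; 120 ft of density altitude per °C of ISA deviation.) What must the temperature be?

8.5°C

Density altitude − pressure altitude = -160 − 500 = -660 ft.
At 120 ft/°C that is an ISA deviation of -660/120 = -5.5°C.
ISA temperature at 500 ft = 15 − 2 × (500/1000) = 14°C.
OAT = ISA + deviation = 14 + (-5.5) = 8.5°C.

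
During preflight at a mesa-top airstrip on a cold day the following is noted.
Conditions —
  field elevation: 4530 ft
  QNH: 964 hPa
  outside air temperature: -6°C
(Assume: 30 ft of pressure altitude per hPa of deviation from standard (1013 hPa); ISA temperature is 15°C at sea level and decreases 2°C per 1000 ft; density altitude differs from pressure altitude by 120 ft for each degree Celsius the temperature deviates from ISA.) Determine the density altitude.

Pressure altitude = 4530 + (1013 − 964) × 30 = 4530 + (+1470) = 6000 ft.
ISA temperature at 6000 ft = 15 − 2 × (6000/1000) = 3°C.
ISA deviation = -6 − 3 = -9°C.
Density altitude = 6000 + 120 × (-9) = 4920 ft.

4920 ft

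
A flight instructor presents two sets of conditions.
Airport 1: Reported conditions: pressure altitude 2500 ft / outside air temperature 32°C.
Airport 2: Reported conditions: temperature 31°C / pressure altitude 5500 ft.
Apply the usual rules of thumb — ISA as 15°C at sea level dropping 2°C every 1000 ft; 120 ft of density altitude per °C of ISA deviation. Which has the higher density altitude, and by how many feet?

Airport 2 by 3600 ft

Airport 1: ISA temp = 10°C, deviation +22°C, DA = 2500 + 120 × 22 = 5140 ft.
Airport 2: ISA temp = 4°C, deviation +27°C, DA = 5500 + 120 × 27 = 8740 ft.
Airport 2 is higher by 8740 − 5140 = 3600 ft.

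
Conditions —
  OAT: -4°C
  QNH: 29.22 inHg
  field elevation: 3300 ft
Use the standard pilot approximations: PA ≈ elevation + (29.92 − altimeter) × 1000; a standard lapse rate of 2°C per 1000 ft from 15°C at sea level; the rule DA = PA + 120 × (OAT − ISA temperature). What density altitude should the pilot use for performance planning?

2680 ft

Pressure altitude = 3300 + (29.92 − 29.22) × 1000 = 3300 + (+700) = 4000 ft.
ISA temperature at 4000 ft = 15 − 2 × (4000/1000) = 7°C.
ISA deviation = -4 − 7 = -11°C.
Density altitude = 4000 + 120 × (-11) = 2680 ft.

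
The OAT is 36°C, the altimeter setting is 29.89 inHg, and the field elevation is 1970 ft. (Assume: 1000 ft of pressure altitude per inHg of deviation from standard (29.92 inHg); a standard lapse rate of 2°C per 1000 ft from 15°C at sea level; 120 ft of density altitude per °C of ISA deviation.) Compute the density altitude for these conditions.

5000 ft

Pressure altitude = 1970 + (29.92 − 29.89) × 1000 = 1970 + (+30) = 2000 ft.
ISA temperature at 2000 ft = 15 − 2 × (2000/1000) = 11°C.
ISA deviation = 36 − 11 = +25°C.
Density altitude = 2000 + 120 × (25) = 5000 ft.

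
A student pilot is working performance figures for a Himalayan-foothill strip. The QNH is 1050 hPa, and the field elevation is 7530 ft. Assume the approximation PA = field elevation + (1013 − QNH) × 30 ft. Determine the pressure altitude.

6420 ft

Pressure correction = (1013 − 1050) × 30 = -1110 ft.
Pressure altitude = 7530 + (-1110) = 6420 ft.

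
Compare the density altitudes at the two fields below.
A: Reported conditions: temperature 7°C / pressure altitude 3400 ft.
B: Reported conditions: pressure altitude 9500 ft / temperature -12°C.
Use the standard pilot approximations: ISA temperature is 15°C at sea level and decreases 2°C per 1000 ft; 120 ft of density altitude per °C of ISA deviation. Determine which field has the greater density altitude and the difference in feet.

A: ISA temp = 8.2°C, deviation -1.2°C, DA = 3400 + 120 × (-1.2) = 3256 ft.
B: ISA temp = -4°C, deviation -8°C, DA = 9500 + 120 × (-8) = 8540 ft.
B is higher by 8540 − 3256 = 5284 ft.

B by 5284 ft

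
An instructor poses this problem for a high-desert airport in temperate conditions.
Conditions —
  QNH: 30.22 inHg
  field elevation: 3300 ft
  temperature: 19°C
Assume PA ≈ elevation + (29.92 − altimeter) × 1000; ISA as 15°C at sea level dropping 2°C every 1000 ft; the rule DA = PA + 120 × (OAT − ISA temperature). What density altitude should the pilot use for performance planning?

Pressure altitude = 3300 + (29.92 − 30.22) × 1000 = 3300 + (-300) = 3000 ft.
ISA temperature at 3000 ft = 15 − 2 × (3000/1000) = 9°C.
ISA deviation = 19 − 9 = +10°C.
Density altitude = 3000 + 120 × (10) = 4200 ft.

4200 ft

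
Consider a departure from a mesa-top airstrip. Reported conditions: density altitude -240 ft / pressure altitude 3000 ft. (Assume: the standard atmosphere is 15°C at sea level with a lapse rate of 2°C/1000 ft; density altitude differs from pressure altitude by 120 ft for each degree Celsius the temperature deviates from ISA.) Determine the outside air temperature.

-18°C

Density altitude − pressure altitude = -240 − 3000 = -3240 ft.
At 120 ft/°C that is an ISA deviation of -3240/120 = -27°C.
ISA temperature at 3000 ft = 15 − 2 × (3000/1000) = 9°C.
OAT = ISA + deviation = 9 + (-27) = -18°C.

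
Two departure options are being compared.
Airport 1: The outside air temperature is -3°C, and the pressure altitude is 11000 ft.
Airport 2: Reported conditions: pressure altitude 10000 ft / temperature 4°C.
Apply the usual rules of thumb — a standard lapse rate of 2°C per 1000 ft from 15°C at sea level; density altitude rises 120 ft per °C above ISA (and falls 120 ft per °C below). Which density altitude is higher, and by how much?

Airport 1 by 400 ft

Airport 1: ISA temp = -7°C, deviation +4°C, DA = 11000 + 120 × 4 = 11480 ft.
Airport 2: ISA temp = -5°C, deviation +9°C, DA = 10000 + 120 × 9 = 11080 ft.
Airport 1 is higher by 11480 − 11080 = 400 ft.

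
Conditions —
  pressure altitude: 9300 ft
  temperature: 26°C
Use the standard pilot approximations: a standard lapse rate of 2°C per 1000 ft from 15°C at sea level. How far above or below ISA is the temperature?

ISA+29.6°C

ISA temperature at 9300 ft = 15 − 2 × (9300/1000) = -3.6°C.
Deviation = OAT − ISA = 26 − (-3.6) = +29.6°C.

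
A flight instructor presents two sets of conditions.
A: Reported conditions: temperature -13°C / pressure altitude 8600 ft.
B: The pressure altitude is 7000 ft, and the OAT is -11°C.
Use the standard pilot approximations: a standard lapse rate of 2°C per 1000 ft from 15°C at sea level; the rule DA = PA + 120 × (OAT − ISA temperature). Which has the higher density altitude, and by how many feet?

A: ISA temp = -2.2°C, deviation -10.8°C, DA = 8600 + 120 × (-10.8) = 7304 ft.
B: ISA temp = 1°C, deviation -12°C, DA = 7000 + 120 × (-12) = 5560 ft.
A is higher by 7304 − 5560 = 1744 ft.

A by 1744 ft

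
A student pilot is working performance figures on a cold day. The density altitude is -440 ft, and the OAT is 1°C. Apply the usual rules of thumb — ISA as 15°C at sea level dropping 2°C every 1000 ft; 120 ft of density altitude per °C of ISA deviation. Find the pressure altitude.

DA = PA + 120 × (OAT − (15 − 2·PA/1000)) = PA + 120·OAT − 1800 + 0.24·PA = 1.24·PA + 120·OAT − 1800.
So 1.24·PA = -440 − 120 × 1 + 1800 = 1240.
PA = 1240 / 1.24 = 1000 ft.

1000 ft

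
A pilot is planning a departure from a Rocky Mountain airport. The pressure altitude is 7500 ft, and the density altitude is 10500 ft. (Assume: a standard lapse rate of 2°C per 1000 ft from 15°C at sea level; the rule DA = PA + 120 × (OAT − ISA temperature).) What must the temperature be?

Density altitude − pressure altitude = 10500 − 7500 = +3000 ft.
At 120 ft/°C that is an ISA deviation of 3000/120 = +25°C.
ISA temperature at 7500 ft = 15 − 2 × (7500/1000) = 0°C.
OAT = ISA + deviation = 0 + (+25) = 25°C.

25°C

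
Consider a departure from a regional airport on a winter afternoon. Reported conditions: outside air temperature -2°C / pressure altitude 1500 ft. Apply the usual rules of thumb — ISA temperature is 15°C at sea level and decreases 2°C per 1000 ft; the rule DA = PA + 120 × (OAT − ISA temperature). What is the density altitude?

-180 ft

ISA temperature at 1500 ft = 15 − 2 × (1500/1000) = 12°C.
ISA deviation = -2 − 12 = -14°C.
Density altitude = 1500 + 120 × (-14) = 1500 + (-1680) = -180 ft.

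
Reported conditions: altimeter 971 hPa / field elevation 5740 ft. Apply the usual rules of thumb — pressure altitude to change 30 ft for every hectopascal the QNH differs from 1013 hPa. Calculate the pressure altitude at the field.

Pressure correction = (1013 − 971) × 30 = +1260 ft.
Pressure altitude = 5740 + (+1260) = 7000 ft.

7000 ft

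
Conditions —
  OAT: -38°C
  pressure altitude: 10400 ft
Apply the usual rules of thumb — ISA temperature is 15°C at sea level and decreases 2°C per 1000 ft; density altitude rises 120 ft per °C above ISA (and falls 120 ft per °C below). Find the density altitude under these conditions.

ISA temperature at 10400 ft = 15 − 2 × (10400/1000) = -5.8°C.
ISA deviation = -38 − (-5.8) = -32.2°C.
Density altitude = 10400 + 120 × (-32.2) = 10400 + (-3864) = 6536 ft.

6536 ft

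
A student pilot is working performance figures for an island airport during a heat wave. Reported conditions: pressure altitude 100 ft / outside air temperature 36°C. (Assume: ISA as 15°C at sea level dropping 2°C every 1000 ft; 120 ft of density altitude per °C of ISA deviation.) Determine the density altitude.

ISA temperature at 100 ft = 15 − 2 × (100/1000) = 14.8°C.
ISA deviation = 36 − 14.8 = +21.2°C.
Density altitude = 100 + 120 × (21.2) = 100 + (+2544) = 2644 ft.

2644 ft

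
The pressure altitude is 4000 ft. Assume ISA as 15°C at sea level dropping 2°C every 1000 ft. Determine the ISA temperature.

7°C

ISA temperature = 15 − 2 × (4000/1000) = 15 − 8 = 7°C.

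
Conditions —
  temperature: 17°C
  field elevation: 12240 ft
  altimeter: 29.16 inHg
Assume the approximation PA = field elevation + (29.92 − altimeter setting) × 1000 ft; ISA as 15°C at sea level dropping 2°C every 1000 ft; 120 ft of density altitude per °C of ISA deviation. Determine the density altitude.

16360 ft

Pressure altitude = 12240 + (29.92 − 29.16) × 1000 = 12240 + (+760) = 13000 ft.
ISA temperature at 13000 ft = 15 − 2 × (13000/1000) = -11°C.
ISA deviation = 17 − (-11) = +28°C.
Density altitude = 13000 + 120 × (28) = 16360 ft.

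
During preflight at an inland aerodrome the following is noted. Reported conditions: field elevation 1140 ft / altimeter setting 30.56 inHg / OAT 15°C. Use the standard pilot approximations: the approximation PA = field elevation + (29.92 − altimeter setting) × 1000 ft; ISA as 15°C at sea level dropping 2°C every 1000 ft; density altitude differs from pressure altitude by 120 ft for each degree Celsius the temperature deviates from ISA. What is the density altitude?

620 ft

Pressure altitude = 1140 + (29.92 − 30.56) × 1000 = 1140 + (-640) = 500 ft.
ISA temperature at 500 ft = 15 − 2 × (500/1000) = 14°C.
ISA deviation = 15 − 14 = +1°C.
Density altitude = 500 + 120 × (1) = 620 ft.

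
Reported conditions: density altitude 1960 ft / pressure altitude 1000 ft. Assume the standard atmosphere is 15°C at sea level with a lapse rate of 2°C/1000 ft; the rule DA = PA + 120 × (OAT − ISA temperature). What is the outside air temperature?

Density altitude − pressure altitude = 1960 − 1000 = +960 ft.
At 120 ft/°C that is an ISA deviation of 960/120 = +8°C.
ISA temperature at 1000 ft = 15 − 2 × (1000/1000) = 13°C.
OAT = ISA + deviation = 13 + (+8) = 21°C.

21°C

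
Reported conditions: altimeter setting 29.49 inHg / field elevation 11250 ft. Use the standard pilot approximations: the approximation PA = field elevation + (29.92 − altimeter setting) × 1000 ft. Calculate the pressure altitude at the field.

11680 ft

Pressure correction = (29.92 − 29.49) × 1000 = +430 ft.
Pressure altitude = 11250 + (+430) = 11680 ft.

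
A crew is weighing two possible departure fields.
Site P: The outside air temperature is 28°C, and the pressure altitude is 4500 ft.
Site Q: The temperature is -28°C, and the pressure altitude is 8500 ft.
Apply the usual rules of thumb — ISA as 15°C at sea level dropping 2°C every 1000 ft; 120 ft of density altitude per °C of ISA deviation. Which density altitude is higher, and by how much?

Site P by 1760 ft

Site P: ISA temp = 6°C, deviation +22°C, DA = 4500 + 120 × 22 = 7140 ft.
Site Q: ISA temp = -2°C, deviation -26°C, DA = 8500 + 120 × (-26) = 5380 ft.
Site P is higher by 7140 − 5380 = 1760 ft.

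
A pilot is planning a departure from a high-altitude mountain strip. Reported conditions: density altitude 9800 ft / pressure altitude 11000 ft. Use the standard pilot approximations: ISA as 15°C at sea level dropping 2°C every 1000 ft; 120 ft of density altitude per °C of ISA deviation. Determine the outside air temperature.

-17°C

Density altitude − pressure altitude = 9800 − 11000 = -1200 ft.
At 120 ft/°C that is an ISA deviation of -1200/120 = -10°C.
ISA temperature at 11000 ft = 15 − 2 × (11000/1000) = -7°C.
OAT = ISA + deviation = -7 + (-10) = -17°C.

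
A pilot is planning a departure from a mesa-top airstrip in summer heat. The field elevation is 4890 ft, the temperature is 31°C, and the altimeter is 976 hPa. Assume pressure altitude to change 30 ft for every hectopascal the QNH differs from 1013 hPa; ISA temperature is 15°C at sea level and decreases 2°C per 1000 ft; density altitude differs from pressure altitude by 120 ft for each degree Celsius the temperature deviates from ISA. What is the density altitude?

Pressure altitude = 4890 + (1013 − 976) × 30 = 4890 + (+1110) = 6000 ft.
ISA temperature at 6000 ft = 15 − 2 × (6000/1000) = 3°C.
ISA deviation = 31 − 3 = +28°C.
Density altitude = 6000 + 120 × (28) = 9360 ft.

9360 ft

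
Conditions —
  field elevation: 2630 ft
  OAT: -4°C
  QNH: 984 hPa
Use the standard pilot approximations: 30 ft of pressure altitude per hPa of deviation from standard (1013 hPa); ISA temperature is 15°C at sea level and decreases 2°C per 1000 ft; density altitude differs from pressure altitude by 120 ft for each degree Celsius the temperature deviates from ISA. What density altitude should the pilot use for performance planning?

2060 ft

Pressure altitude = 2630 + (1013 − 984) × 30 = 2630 + (+870) = 3500 ft.
ISA temperature at 3500 ft = 15 − 2 × (3500/1000) = 8°C.
ISA deviation = -4 − 8 = -12°C.
Density altitude = 3500 + 120 × (-12) = 2060 ft.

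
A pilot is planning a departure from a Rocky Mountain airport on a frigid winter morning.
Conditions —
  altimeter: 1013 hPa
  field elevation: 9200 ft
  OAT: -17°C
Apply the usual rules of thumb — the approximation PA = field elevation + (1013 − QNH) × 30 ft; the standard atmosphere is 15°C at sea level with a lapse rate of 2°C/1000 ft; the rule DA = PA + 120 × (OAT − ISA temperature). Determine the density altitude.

Pressure altitude = 9200 + (1013 − 1013) × 30 = 9200 + (0) = 9200 ft.
ISA temperature at 9200 ft = 15 − 2 × (9200/1000) = -3.4°C.
ISA deviation = -17 − (-3.4) = -13.6°C.
Density altitude = 9200 + 120 × (-13.6) = 7568 ft.

7568 ft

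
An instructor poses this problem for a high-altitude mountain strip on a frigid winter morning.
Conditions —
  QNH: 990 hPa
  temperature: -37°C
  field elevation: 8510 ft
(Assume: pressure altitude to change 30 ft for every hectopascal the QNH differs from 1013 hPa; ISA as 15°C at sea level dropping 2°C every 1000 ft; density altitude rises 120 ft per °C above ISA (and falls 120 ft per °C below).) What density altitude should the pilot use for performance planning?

Pressure altitude = 8510 + (1013 − 990) × 30 = 8510 + (+690) = 9200 ft.
ISA temperature at 9200 ft = 15 − 2 × (9200/1000) = -3.4°C.
ISA deviation = -37 − (-3.4) = -33.6°C.
Density altitude = 9200 + 120 × (-33.6) = 5168 ft.

5168 ft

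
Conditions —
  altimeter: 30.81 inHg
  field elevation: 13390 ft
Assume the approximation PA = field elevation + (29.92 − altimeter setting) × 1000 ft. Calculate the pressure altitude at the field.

Pressure correction = (29.92 − 30.81) × 1000 = -890 ft.
Pressure altitude = 13390 + (-890) = 12500 ft.

12500 ft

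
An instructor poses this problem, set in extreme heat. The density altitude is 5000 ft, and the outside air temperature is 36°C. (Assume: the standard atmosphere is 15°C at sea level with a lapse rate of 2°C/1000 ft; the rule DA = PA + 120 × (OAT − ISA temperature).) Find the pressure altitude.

DA = PA + 120 × (OAT − (15 − 2·PA/1000)) = PA + 120·OAT − 1800 + 0.24·PA = 1.24·PA + 120·OAT − 1800.
So 1.24·PA = 5000 − 120 × 36 + 1800 = 2480.
PA = 2480 / 1.24 = 2000 ft.

2000 ft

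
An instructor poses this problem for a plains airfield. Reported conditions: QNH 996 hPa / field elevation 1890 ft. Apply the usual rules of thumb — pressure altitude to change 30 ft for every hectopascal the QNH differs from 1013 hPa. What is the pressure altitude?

Pressure correction = (1013 − 996) × 30 = +510 ft.
Pressure altitude = 1890 + (+510) = 2400 ft.

2400 ft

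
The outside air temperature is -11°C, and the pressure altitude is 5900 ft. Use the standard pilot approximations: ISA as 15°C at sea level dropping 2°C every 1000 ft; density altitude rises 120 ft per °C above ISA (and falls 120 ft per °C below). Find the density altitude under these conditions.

ISA temperature at 5900 ft = 15 − 2 × (5900/1000) = 3.2°C.
ISA deviation = -11 − 3.2 = -14.2°C.
Density altitude = 5900 + 120 × (-14.2) = 5900 + (-1704) = 4196 ft.

4196 ft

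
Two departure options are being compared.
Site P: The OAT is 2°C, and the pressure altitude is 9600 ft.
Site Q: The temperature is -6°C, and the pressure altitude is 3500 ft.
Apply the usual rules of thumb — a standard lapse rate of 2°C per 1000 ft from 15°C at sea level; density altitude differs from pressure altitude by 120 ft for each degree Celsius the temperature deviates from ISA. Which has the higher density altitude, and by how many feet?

Site P: ISA temp = -4.2°C, deviation +6.2°C, DA = 9600 + 120 × 6.2 = 10344 ft.
Site Q: ISA temp = 8°C, deviation -14°C, DA = 3500 + 120 × (-14) = 1820 ft.
Site P is higher by 10344 − 1820 = 8524 ft.

Site P by 8524 ft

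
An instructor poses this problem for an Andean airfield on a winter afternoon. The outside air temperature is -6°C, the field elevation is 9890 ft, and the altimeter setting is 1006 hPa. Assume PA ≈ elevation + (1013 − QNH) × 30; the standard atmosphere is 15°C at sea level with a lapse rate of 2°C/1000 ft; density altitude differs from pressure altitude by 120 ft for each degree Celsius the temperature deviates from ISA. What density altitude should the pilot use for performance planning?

Pressure altitude = 9890 + (1013 − 1006) × 30 = 9890 + (+210) = 10100 ft.
ISA temperature at 10100 ft = 15 − 2 × (10100/1000) = -5.2°C.
ISA deviation = -6 − (-5.2) = -0.8°C.
Density altitude = 10100 + 120 × (-0.8) = 10004 ft.

10004 ft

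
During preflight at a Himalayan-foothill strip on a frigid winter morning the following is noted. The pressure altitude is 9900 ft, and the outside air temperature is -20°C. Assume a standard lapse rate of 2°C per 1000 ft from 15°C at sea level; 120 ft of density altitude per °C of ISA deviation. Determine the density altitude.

8076 ft

ISA temperature at 9900 ft = 15 − 2 × (9900/1000) = -4.8°C.
ISA deviation = -20 − (-4.8) = -15.2°C.
Density altitude = 9900 + 120 × (-15.2) = 9900 + (-1824) = 8076 ft.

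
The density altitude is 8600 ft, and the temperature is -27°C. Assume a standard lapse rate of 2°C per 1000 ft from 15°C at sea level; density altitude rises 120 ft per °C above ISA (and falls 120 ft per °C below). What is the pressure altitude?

DA = PA + 120 × (OAT − (15 − 2·PA/1000)) = PA + 120·OAT − 1800 + 0.24·PA = 1.24·PA + 120·OAT − 1800.
So 1.24·PA = 8600 − 120 × (-27) + 1800 = 13640.
PA = 13640 / 1.24 = 11000 ft.

11000 ft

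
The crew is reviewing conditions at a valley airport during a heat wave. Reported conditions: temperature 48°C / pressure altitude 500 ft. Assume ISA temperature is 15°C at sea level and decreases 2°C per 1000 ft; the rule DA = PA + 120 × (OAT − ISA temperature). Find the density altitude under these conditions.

ISA temperature at 500 ft = 15 − 2 × (500/1000) = 14°C.
ISA deviation = 48 − 14 = +34°C.
Density altitude = 500 + 120 × (34) = 500 + (+4080) = 4580 ft.

4580 ft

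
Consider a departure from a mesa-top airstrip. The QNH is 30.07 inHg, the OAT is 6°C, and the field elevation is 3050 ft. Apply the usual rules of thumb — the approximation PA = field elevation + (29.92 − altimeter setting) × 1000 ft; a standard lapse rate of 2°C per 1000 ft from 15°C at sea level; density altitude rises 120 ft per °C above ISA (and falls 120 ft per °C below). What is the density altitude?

Pressure altitude = 3050 + (29.92 − 30.07) × 1000 = 3050 + (-150) = 2900 ft.
ISA temperature at 2900 ft = 15 − 2 × (2900/1000) = 9.2°C.
ISA deviation = 6 − 9.2 = -3.2°C.
Density altitude = 2900 + 120 × (-3.2) = 2516 ft.

2516 ft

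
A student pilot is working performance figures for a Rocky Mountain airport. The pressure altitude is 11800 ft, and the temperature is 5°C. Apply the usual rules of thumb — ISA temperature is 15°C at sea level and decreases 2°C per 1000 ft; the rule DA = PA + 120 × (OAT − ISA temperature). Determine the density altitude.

13432 ft

ISA temperature at 11800 ft = 15 − 2 × (11800/1000) = -8.6°C.
ISA deviation = 5 − (-8.6) = +13.6°C.
Density altitude = 11800 + 120 × (13.6) = 11800 + (+1632) = 13432 ft.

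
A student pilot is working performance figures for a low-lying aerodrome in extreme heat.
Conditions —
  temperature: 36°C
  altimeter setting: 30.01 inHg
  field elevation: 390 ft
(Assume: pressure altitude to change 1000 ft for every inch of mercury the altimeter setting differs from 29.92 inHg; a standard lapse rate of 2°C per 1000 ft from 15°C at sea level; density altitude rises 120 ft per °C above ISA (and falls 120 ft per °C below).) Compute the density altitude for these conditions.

Pressure altitude = 390 + (29.92 − 30.01) × 1000 = 390 + (-90) = 300 ft.
ISA temperature at 300 ft = 15 − 2 × (300/1000) = 14.4°C.
ISA deviation = 36 − 14.4 = +21.6°C.
Density altitude = 300 + 120 × (21.6) = 2892 ft.

2892 ft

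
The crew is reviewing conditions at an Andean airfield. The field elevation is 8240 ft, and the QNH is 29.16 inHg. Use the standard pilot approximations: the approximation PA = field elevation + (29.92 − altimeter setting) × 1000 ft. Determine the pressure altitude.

9000 ft

Pressure correction = (29.92 − 29.16) × 1000 = +760 ft.
Pressure altitude = 8240 + (+760) = 9000 ft.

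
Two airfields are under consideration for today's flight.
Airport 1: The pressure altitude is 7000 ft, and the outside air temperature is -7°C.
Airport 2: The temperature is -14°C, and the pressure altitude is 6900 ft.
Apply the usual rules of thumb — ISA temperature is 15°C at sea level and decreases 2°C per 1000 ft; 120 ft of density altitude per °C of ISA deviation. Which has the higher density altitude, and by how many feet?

Airport 1 by 964 ft

Airport 1: ISA temp = 1°C, deviation -8°C, DA = 7000 + 120 × (-8) = 6040 ft.
Airport 2: ISA temp = 1.2°C, deviation -15.2°C, DA = 6900 + 120 × (-15.2) = 5076 ft.
Airport 1 is higher by 6040 − 5076 = 964 ft.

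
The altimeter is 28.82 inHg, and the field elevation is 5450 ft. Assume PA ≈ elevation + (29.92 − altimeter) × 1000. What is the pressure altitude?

6550 ft

Pressure correction = (29.92 − 28.82) × 1000 = +1100 ft.
Pressure altitude = 5450 + (+1100) = 6550 ft.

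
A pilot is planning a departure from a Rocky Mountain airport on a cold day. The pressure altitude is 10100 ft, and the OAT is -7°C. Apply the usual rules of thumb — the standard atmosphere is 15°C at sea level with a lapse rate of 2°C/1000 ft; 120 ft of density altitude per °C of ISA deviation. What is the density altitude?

ISA temperature at 10100 ft = 15 − 2 × (10100/1000) = -5.2°C.
ISA deviation = -7 − (-5.2) = -1.8°C.
Density altitude = 10100 + 120 × (-1.8) = 10100 + (-216) = 9884 ft.

9884 ft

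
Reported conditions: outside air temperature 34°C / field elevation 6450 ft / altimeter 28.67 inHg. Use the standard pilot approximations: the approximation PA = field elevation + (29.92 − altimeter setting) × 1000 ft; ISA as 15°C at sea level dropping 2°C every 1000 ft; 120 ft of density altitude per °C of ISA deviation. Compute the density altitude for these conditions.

Pressure altitude = 6450 + (29.92 − 28.67) × 1000 = 6450 + (+1250) = 7700 ft.
ISA temperature at 7700 ft = 15 − 2 × (7700/1000) = -0.4°C.
ISA deviation = 34 − (-0.4) = +34.4°C.
Density altitude = 7700 + 120 × (34.4) = 11828 ft.

11828 ft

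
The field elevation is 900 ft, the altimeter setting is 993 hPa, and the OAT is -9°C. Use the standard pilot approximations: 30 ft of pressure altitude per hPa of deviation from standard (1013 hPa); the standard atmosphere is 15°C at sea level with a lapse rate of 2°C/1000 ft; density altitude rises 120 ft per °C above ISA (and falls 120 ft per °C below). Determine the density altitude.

Pressure altitude = 900 + (1013 − 993) × 30 = 900 + (+600) = 1500 ft.
ISA temperature at 1500 ft = 15 − 2 × (1500/1000) = 12°C.
ISA deviation = -9 − 12 = -21°C.
Density altitude = 1500 + 120 × (-21) = -1020 ft.

-1020 ft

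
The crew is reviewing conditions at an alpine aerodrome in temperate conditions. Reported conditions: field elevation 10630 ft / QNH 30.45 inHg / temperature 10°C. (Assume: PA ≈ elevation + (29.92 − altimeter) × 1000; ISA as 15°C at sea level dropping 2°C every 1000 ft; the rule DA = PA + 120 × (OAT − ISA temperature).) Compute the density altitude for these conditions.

Pressure altitude = 10630 + (29.92 − 30.45) × 1000 = 10630 + (-530) = 10100 ft.
ISA temperature at 10100 ft = 15 − 2 × (10100/1000) = -5.2°C.
ISA deviation = 10 − (-5.2) = +15.2°C.
Density altitude = 10100 + 120 × (15.2) = 11924 ft.

11924 ft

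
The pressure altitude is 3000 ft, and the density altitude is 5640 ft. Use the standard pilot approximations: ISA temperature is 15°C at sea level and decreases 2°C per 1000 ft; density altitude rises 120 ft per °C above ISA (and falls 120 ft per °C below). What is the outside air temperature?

31°C

Density altitude − pressure altitude = 5640 − 3000 = +2640 ft.
At 120 ft/°C that is an ISA deviation of 2640/120 = +22°C.
ISA temperature at 3000 ft = 15 − 2 × (3000/1000) = 9°C.
OAT = ISA + deviation = 9 + (+22) = 31°C.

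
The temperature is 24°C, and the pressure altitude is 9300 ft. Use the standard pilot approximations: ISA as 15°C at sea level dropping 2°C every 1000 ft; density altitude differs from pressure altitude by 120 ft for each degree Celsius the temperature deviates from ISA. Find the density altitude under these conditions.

ISA temperature at 9300 ft = 15 − 2 × (9300/1000) = -3.6°C.
ISA deviation = 24 − (-3.6) = +27.6°C.
Density altitude = 9300 + 120 × (27.6) = 9300 + (+3312) = 12612 ft.

12612 ft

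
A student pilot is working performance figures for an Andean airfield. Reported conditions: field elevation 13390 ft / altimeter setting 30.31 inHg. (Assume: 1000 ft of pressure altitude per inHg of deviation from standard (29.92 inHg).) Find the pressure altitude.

Pressure correction = (29.92 − 30.31) × 1000 = -390 ft.
Pressure altitude = 13390 + (-390) = 13000 ft.

13000 ft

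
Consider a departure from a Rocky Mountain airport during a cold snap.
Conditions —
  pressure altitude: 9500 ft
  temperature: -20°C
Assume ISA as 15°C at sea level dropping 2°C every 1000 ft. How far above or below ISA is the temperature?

ISA-16°C

ISA temperature at 9500 ft = 15 − 2 × (9500/1000) = -4°C.
Deviation = OAT − ISA = -20 − (-4) = -16°C.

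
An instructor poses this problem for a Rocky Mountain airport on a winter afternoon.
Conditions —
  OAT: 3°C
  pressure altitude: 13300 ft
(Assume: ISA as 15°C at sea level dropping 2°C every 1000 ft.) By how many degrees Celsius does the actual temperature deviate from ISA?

ISA temperature at 13300 ft = 15 − 2 × (13300/1000) = -11.6°C.
Deviation = OAT − ISA = 3 − (-11.6) = +14.6°C.

ISA+14.6°C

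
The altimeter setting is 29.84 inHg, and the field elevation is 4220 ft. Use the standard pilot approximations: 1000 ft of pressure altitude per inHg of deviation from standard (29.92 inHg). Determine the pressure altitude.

Pressure correction = (29.92 − 29.84) × 1000 = +80 ft.
Pressure altitude = 4220 + (+80) = 4300 ft.

4300 ft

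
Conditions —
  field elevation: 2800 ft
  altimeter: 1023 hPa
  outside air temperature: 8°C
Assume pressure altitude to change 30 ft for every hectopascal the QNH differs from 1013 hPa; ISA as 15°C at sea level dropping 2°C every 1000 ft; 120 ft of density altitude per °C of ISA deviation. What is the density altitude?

2260 ft

Pressure altitude = 2800 + (1013 − 1023) × 30 = 2800 + (-300) = 2500 ft.
ISA temperature at 2500 ft = 15 − 2 × (2500/1000) = 10°C.
ISA deviation = 8 − 10 = -2°C.
Density altitude = 2500 + 120 × (-2) = 2260 ft.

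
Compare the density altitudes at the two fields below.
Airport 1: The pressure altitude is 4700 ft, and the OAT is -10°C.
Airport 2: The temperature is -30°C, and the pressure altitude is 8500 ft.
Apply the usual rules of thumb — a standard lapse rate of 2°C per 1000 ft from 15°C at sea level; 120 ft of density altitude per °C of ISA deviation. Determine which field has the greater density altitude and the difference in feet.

Airport 2 by 2312 ft

Airport 1: ISA temp = 5.6°C, deviation -15.6°C, DA = 4700 + 120 × (-15.6) = 2828 ft.
Airport 2: ISA temp = -2°C, deviation -28°C, DA = 8500 + 120 × (-28) = 5140 ft.
Airport 2 is higher by 5140 − 2828 = 2312 ft.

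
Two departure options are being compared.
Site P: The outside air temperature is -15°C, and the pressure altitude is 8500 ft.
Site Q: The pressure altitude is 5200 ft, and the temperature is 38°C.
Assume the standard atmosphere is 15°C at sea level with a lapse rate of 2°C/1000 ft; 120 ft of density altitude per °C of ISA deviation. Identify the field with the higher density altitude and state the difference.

Site P: ISA temp = -2°C, deviation -13°C, DA = 8500 + 120 × (-13) = 6940 ft.
Site Q: ISA temp = 4.6°C, deviation +33.4°C, DA = 5200 + 120 × 33.4 = 9208 ft.
Site Q is higher by 9208 − 6940 = 2268 ft.

Site Q by 2268 ft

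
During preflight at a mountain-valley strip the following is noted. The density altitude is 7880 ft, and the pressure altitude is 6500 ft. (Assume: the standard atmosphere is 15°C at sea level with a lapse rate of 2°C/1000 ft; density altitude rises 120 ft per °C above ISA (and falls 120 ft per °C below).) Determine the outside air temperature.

13.5°C

Density altitude − pressure altitude = 7880 − 6500 = +1380 ft.
At 120 ft/°C that is an ISA deviation of 1380/120 = +11.5°C.
ISA temperature at 6500 ft = 15 − 2 × (6500/1000) = 2°C.
OAT = ISA + deviation = 2 + (+11.5) = 13.5°C.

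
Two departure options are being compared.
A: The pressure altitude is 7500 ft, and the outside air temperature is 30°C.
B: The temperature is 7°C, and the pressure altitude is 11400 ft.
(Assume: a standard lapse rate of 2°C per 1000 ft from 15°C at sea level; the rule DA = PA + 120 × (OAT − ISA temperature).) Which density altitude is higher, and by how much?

B by 2076 ft

A: ISA temp = 0°C, deviation +30°C, DA = 7500 + 120 × 30 = 11100 ft.
B: ISA temp = -7.8°C, deviation +14.8°C, DA = 11400 + 120 × 14.8 = 13176 ft.
B is higher by 13176 − 11100 = 2076 ft.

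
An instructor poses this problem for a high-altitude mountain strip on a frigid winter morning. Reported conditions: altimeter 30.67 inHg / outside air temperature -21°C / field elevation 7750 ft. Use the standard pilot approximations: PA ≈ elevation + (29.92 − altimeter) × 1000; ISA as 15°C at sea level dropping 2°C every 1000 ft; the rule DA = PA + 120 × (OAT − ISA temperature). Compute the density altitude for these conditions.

Pressure altitude = 7750 + (29.92 − 30.67) × 1000 = 7750 + (-750) = 7000 ft.
ISA temperature at 7000 ft = 15 − 2 × (7000/1000) = 1°C.
ISA deviation = -21 − 1 = -22°C.
Density altitude = 7000 + 120 × (-22) = 4360 ft.

4360 ft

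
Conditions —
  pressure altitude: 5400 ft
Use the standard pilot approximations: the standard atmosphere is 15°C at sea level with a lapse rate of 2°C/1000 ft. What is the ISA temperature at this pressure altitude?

ISA temperature = 15 − 2 × (5400/1000) = 15 − 10.8 = 4.2°C.

4.2°C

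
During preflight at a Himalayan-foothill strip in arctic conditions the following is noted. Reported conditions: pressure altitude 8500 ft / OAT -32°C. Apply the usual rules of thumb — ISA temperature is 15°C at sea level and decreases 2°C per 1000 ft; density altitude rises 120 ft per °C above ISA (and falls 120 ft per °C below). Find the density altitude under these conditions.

4900 ft

ISA temperature at 8500 ft = 15 − 2 × (8500/1000) = -2°C.
ISA deviation = -32 − (-2) = -30°C.
Density altitude = 8500 + 120 × (-30) = 8500 + (-3600) = 4900 ft.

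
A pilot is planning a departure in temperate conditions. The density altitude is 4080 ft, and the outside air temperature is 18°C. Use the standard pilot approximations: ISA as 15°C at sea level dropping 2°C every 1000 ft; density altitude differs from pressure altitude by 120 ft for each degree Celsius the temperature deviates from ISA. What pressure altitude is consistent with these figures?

3000 ft

DA = PA + 120 × (OAT − (15 − 2·PA/1000)) = PA + 120·OAT − 1800 + 0.24·PA = 1.24·PA + 120·OAT − 1800.
So 1.24·PA = 4080 − 120 × 18 + 1800 = 3720.
PA = 3720 / 1.24 = 3000 ft.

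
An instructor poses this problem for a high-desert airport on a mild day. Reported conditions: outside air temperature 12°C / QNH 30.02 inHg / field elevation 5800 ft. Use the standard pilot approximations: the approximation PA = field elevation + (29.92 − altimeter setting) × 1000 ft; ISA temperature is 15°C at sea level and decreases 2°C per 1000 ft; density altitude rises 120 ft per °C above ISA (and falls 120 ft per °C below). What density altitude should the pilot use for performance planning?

6708 ft

Pressure altitude = 5800 + (29.92 − 30.02) × 1000 = 5800 + (-100) = 5700 ft.
ISA temperature at 5700 ft = 15 − 2 × (5700/1000) = 3.6°C.
ISA deviation = 12 − 3.6 = +8.4°C.
Density altitude = 5700 + 120 × (8.4) = 6708 ft.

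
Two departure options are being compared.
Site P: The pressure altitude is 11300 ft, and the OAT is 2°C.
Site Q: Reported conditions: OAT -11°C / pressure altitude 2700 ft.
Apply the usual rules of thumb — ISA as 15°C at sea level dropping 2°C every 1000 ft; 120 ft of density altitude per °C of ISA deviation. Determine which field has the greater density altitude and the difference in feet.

Site P by 12224 ft

Site P: ISA temp = -7.6°C, deviation +9.6°C, DA = 11300 + 120 × 9.6 = 12452 ft.
Site Q: ISA temp = 9.6°C, deviation -20.6°C, DA = 2700 + 120 × (-20.6) = 228 ft.
Site P is higher by 12452 − 228 = 12224 ft.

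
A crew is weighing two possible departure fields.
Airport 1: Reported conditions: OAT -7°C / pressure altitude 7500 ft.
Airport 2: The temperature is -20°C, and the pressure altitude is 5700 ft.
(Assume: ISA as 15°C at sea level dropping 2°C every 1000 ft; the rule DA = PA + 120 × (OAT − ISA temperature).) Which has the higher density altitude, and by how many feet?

Airport 1: ISA temp = 0°C, deviation -7°C, DA = 7500 + 120 × (-7) = 6660 ft.
Airport 2: ISA temp = 3.6°C, deviation -23.6°C, DA = 5700 + 120 × (-23.6) = 2868 ft.
Airport 1 is higher by 6660 − 2868 = 3792 ft.

Airport 1 by 3792 ft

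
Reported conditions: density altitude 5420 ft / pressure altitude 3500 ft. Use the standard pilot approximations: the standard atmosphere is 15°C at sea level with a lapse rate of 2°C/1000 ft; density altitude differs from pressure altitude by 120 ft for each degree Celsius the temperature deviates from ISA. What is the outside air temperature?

Density altitude − pressure altitude = 5420 − 3500 = +1920 ft.
At 120 ft/°C that is an ISA deviation of 1920/120 = +16°C.
ISA temperature at 3500 ft = 15 − 2 × (3500/1000) = 8°C.
OAT = ISA + deviation = 8 + (+16) = 24°C.

24°C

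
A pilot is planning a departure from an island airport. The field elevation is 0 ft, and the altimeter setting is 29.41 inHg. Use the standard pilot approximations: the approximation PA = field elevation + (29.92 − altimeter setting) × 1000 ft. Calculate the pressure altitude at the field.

Pressure correction = (29.92 − 29.41) × 1000 = +510 ft.
Pressure altitude = 0 + (+510) = 510 ft.

510 ft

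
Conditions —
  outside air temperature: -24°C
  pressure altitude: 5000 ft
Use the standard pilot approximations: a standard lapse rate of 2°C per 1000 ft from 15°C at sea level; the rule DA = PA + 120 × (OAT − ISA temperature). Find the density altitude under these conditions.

ISA temperature at 5000 ft = 15 − 2 × (5000/1000) = 5°C.
ISA deviation = -24 − 5 = -29°C.
Density altitude = 5000 + 120 × (-29) = 5000 + (-3480) = 1520 ft.

1520 ft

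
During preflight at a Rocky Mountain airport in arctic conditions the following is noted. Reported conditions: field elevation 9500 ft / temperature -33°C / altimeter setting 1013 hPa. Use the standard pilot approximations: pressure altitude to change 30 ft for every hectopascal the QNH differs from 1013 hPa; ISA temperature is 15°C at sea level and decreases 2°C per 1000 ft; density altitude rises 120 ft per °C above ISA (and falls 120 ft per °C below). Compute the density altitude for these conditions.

Pressure altitude = 9500 + (1013 − 1013) × 30 = 9500 + (0) = 9500 ft.
ISA temperature at 9500 ft = 15 − 2 × (9500/1000) = -4°C.
ISA deviation = -33 − (-4) = -29°C.
Density altitude = 9500 + 120 × (-29) = 6020 ft.

6020 ft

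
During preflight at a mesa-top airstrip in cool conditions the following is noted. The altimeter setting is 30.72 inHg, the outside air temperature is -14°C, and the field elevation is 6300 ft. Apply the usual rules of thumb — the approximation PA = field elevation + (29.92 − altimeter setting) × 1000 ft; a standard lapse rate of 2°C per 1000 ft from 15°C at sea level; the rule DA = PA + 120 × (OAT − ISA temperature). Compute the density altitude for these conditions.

Pressure altitude = 6300 + (29.92 − 30.72) × 1000 = 6300 + (-800) = 5500 ft.
ISA temperature at 5500 ft = 15 − 2 × (5500/1000) = 4°C.
ISA deviation = -14 − 4 = -18°C.
Density altitude = 5500 + 120 × (-18) = 3340 ft.

3340 ft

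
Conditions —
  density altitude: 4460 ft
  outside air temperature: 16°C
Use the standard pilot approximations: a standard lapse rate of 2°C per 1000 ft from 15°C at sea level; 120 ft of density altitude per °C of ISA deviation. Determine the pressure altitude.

DA = PA + 120 × (OAT − (15 − 2·PA/1000)) = PA + 120·OAT − 1800 + 0.24·PA = 1.24·PA + 120·OAT − 1800.
So 1.24·PA = 4460 − 120 × 16 + 1800 = 4340.
PA = 4340 / 1.24 = 3500 ft.

3500 ft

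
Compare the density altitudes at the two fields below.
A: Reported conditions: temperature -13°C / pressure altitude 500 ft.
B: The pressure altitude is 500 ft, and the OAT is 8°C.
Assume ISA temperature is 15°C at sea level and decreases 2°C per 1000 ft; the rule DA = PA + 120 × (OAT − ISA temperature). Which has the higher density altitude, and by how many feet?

B by 2520 ft

A: ISA temp = 14°C, deviation -27°C, DA = 500 + 120 × (-27) = -2740 ft.
B: ISA temp = 14°C, deviation -6°C, DA = 500 + 120 × (-6) = -220 ft.
B is higher by -220 − (-2740) = 2520 ft.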